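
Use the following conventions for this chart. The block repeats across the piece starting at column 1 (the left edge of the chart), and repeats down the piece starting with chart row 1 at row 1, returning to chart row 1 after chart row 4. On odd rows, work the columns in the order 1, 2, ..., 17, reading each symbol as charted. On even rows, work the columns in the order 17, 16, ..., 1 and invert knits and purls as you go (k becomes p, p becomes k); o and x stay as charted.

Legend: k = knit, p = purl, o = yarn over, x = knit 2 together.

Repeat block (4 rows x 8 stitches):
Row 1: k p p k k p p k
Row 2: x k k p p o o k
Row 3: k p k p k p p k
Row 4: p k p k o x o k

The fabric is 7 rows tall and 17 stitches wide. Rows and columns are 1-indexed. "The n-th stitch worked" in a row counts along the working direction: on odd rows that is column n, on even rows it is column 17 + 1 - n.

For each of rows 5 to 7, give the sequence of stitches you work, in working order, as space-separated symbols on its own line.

Row 5: chart row 1, RS - tile across columns 1-17 and work as-is.
Row 6: chart row 2, WS - tiled (columns 1-17): x k k p p o o k x k k p p o o k x; work from column 17 back to 1 with k<->p swapped.
Row 7: chart row 3, RS - tile across columns 1-17 and work as-is.

Result:
k p p k k p p k k p p k k p p k k
x p o o k k p p x p o o k k p p x
k p k p k p p k k p k p k p p k k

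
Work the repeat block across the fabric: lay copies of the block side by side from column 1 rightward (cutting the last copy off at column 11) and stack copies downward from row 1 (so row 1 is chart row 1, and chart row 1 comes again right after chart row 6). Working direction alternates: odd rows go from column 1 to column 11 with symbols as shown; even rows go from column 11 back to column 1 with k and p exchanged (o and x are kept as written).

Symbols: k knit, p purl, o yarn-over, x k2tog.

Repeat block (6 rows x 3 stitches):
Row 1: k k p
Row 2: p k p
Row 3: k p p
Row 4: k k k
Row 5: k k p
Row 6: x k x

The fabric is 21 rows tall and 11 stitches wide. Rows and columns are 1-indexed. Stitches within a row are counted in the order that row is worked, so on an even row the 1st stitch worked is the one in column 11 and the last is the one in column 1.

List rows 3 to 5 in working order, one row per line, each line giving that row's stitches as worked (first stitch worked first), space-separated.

Row 3: chart row 3, RS - tile across columns 1-11 and work as-is.
Row 4: chart row 4, WS - tiled (columns 1-11): k k k k k k k k k k k; work from column 11 back to 1 with k<->p swapped.
Row 5: chart row 5, RS - tile across columns 1-11 and work as-is.

== ROWS AS WORKED ==
k p p k p p k p p k p
p p p p p p p p p p p
k k p k k p k k p k k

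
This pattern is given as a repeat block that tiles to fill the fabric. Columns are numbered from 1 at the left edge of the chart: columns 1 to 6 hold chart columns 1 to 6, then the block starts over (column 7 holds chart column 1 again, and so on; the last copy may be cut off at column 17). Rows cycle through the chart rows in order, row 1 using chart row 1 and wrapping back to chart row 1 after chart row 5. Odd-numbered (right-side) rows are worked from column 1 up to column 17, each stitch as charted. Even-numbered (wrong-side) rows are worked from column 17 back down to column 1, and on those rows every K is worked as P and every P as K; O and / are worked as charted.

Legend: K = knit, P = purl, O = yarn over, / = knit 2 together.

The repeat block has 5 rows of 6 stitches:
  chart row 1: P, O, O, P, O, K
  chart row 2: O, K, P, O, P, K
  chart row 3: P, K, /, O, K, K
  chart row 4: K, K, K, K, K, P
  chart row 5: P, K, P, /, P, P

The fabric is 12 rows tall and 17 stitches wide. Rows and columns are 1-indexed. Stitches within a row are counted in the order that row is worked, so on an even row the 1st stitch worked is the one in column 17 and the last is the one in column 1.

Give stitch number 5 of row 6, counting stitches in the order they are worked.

Stitch:
K

Derivation:
For row 6: chart row = ((6-1) mod 5) + 1 = 1; this is a WS (even) row.
Chart row 1 tiled across columns 1-17: P O O P O K P O O P O K P O O P O
WS row: flip the tiled sequence (start at column 17) and apply K<->P; O and / stay.
Row 6 as worked: O K O O K P O K O O K P O K O O K
Counting 5 along the worked row gives K.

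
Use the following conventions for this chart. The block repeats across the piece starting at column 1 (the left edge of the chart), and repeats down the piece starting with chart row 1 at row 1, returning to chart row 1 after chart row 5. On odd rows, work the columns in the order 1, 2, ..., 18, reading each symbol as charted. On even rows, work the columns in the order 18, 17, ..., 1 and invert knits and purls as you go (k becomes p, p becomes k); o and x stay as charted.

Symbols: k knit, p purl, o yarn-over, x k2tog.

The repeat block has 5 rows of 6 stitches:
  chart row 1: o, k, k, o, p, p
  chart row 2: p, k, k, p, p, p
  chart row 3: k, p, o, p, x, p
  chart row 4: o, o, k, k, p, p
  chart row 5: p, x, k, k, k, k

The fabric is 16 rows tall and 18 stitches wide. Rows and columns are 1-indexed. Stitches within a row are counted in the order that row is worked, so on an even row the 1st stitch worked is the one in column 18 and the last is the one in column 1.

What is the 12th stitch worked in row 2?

Stitch:
k

Derivation:
Row 2: (2-1) mod 5 = 1, so use chart row 2. Even row -> WS.
Chart row 2 tiled across columns 1-18: p k k p p p p k k p p p p k k p p p
WS: work from column 18 back to column 1 (reverse the tiled row), swapping k<->p (o and x unchanged).
Row 2 as worked: k k k p p k k k k p p k k k k p p k
Stitch 12 in working order -> k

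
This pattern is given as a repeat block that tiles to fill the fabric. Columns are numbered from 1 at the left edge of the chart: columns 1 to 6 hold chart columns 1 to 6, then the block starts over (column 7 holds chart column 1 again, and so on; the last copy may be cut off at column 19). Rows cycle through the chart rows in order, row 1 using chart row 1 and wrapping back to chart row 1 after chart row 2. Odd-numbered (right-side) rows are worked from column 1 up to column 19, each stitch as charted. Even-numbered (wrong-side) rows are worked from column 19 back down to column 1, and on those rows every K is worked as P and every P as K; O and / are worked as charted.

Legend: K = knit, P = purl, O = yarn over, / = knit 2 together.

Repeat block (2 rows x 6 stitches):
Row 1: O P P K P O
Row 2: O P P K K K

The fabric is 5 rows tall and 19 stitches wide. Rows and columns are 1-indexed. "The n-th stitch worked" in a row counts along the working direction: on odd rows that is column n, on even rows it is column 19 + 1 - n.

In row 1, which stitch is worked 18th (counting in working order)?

Row 1 uses chart row ((1-1) mod 2)+1 = 1. Row 1 is odd, so RS.
Chart row 1 tiled across columns 1-19: O P P K P O O P P K P O O P P K P O O
RS row: no reversal, no swap; stitch n worked = column n.
The 18th stitch worked is O.

== STITCH ==
O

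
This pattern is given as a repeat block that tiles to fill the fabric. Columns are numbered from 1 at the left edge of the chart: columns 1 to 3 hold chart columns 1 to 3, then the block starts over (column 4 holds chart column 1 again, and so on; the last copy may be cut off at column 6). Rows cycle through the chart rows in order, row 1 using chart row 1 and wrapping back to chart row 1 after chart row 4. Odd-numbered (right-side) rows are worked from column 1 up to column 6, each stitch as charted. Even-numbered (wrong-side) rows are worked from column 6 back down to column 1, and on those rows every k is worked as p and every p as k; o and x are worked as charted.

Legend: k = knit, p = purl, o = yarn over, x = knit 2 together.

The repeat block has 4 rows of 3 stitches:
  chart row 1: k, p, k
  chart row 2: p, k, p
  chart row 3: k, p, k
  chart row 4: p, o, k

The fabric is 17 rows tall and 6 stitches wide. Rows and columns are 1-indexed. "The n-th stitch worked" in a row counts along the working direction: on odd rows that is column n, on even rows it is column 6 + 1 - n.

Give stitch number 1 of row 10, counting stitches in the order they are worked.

Result:
k

Derivation:
For row 10: chart row = ((10-1) mod 4) + 1 = 2; this is a WS (even) row.
Chart row 2 tiled across columns 1-6: p k p p k p
WS row: flip the tiled sequence (start at column 6) and apply k<->p; o and x stay.
Row 10 as worked: k p k k p k
Counting 1 along the worked row gives k.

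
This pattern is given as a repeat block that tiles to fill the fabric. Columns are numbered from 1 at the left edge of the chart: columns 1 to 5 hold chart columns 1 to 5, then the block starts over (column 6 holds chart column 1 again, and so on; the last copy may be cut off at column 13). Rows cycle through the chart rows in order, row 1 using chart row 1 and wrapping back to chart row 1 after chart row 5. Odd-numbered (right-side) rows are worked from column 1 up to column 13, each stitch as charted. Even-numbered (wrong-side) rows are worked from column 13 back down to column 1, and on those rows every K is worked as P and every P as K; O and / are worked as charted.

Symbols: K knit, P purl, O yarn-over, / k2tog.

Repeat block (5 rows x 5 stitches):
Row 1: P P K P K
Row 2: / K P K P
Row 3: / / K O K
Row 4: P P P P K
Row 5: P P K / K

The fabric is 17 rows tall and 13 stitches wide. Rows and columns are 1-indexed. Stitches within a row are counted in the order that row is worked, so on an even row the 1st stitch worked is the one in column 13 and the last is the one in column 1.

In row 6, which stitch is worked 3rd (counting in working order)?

Result:
K

Derivation:
For row 6: chart row = ((6-1) mod 5) + 1 = 1; this is a WS (even) row.
Chart row 1 tiled across columns 1-13: P P K P K P P K P K P P K
Wrong side: read the tiled row from column 13 down to 1 and exchange K with P (leave O, /).
Row 6 as worked: P K K P K P K K P K P K K
Stitch 3 in working order -> K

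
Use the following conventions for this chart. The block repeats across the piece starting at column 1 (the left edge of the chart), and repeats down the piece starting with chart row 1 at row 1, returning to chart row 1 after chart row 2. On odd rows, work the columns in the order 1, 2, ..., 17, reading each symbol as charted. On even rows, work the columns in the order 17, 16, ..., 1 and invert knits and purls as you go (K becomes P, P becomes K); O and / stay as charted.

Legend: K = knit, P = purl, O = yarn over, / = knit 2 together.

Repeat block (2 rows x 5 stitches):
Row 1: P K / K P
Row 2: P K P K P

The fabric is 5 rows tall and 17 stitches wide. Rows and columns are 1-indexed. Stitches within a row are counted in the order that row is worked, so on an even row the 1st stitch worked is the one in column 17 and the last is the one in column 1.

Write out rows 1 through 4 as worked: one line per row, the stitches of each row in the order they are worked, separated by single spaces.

Row 1: chart row 1, RS - tile across columns 1-17 and work as-is.
Row 2: chart row 2, WS - tiled (columns 1-17): P K P K P P K P K P P K P K P P K; work from column 17 back to 1 with K<->P swapped.
Row 3: chart row 1, RS - tile across columns 1-17 and work as-is.
Row 4: chart row 2, WS - tiled (columns 1-17): P K P K P P K P K P P K P K P P K; work from column 17 back to 1 with K<->P swapped.

Rows as worked:
P K / K P P K / K P P K / K P P K
P K K P K P K K P K P K K P K P K
P K / K P P K / K P P K / K P P K
P K K P K P K K P K P K K P K P K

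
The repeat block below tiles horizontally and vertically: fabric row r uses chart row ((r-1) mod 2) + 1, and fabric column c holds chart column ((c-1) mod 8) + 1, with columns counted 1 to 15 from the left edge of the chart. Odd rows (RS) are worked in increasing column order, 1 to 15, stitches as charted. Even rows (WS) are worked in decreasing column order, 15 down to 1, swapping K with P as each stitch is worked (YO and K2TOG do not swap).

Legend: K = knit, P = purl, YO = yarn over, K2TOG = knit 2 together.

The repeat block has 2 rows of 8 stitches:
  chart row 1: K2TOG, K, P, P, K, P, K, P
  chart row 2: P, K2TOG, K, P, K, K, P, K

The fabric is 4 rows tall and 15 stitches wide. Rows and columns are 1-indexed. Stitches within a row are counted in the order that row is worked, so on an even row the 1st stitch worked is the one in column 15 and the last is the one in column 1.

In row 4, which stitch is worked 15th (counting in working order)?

Row 4: (4-1) mod 2 = 1, so use chart row 2. Even row -> WS.
Chart row 2 tiled across columns 1-15: P K2TOG K P K K P K P K2TOG K P K K P
WS: work from column 15 back to column 1 (reverse the tiled row), swapping K<->P (YO and K2TOG unchanged).
Row 4 as worked: K P P K P K2TOG K P K P P K P K2TOG K
Counting 15 along the worked row gives K.

Result:
K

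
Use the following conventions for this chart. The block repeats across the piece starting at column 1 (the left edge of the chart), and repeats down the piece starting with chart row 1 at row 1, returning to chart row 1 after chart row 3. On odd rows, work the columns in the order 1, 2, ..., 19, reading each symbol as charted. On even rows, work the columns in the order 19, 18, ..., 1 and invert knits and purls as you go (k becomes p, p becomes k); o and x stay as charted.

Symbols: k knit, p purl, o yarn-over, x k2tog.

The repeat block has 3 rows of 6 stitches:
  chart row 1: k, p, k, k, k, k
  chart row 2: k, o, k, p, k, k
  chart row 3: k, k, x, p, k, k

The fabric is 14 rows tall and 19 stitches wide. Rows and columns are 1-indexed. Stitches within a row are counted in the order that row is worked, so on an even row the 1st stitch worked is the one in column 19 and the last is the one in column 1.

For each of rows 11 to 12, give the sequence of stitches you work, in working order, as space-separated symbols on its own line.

Result:
k o k p k k k o k p k k k o k p k k k
p p p k x p p p p k x p p p p k x p p

Derivation:
Row 11: chart row 2, RS - tile across columns 1-19 and work as-is.
Row 12: chart row 3, WS - tiled (columns 1-19): k k x p k k k k x p k k k k x p k k k; work from column 19 back to 1 with k<->p swapped.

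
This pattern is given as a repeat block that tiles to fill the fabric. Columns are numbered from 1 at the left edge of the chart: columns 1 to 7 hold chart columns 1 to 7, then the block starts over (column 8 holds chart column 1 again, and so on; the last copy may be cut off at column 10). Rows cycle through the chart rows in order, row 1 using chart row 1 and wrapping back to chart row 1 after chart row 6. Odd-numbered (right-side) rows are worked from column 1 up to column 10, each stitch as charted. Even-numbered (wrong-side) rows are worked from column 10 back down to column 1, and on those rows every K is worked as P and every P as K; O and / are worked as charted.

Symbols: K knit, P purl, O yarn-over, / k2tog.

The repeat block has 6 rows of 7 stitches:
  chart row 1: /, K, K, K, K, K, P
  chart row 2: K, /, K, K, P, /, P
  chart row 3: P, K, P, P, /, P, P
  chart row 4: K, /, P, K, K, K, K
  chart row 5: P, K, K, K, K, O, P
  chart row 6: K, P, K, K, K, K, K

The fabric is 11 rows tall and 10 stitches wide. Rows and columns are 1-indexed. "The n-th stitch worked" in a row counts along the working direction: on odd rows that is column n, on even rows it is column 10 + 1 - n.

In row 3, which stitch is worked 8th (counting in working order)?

== STITCH ==
P

Derivation:
Row 3: (3-1) mod 6 = 2, so use chart row 3. Odd row -> RS.
Chart row 3 tiled across columns 1-10: P K P P / P P P K P
RS row: no reversal, no swap; stitch n worked = column n.
Stitch 8 in working order -> P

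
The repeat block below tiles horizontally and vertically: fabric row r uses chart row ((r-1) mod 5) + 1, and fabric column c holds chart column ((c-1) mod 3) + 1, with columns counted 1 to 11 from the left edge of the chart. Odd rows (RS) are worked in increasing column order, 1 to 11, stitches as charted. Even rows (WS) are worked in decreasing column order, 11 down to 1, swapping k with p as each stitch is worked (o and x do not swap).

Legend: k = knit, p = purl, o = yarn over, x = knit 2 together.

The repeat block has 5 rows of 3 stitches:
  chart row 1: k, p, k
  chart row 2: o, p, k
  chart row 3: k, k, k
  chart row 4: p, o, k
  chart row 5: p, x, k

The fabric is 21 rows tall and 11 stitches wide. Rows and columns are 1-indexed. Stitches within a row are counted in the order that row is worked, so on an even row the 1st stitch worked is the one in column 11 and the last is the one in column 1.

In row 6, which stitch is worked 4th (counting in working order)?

Row 6: (6-1) mod 5 = 0, so use chart row 1. Even row -> WS.
Chart row 1 tiled across columns 1-11: k p k k p k k p k k p
WS: work from column 11 back to column 1 (reverse the tiled row), swapping k<->p (o and x unchanged).
Row 6 as worked: k p p k p p k p p k p
Stitch 4 in working order -> k

== STITCH ==
k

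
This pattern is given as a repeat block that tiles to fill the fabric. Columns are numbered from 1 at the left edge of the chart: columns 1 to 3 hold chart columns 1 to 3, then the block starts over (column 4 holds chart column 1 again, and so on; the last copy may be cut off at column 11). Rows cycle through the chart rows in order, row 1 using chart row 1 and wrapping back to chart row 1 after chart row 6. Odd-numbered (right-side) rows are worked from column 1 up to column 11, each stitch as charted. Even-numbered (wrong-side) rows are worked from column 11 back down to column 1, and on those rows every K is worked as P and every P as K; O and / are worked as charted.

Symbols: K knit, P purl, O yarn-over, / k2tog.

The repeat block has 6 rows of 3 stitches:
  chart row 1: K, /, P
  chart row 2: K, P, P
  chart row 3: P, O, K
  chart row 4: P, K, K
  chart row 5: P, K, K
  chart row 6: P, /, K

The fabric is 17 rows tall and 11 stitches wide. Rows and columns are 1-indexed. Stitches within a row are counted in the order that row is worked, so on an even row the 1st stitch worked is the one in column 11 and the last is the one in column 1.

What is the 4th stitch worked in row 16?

Row 16: (16-1) mod 6 = 3, so use chart row 4. Even row -> WS.
Chart row 4 tiled across columns 1-11: P K K P K K P K K P K
WS: work from column 11 back to column 1 (reverse the tiled row), swapping K<->P (O and / unchanged).
Row 16 as worked: P K P P K P P K P P K
The 4th stitch worked is P.

Result:
P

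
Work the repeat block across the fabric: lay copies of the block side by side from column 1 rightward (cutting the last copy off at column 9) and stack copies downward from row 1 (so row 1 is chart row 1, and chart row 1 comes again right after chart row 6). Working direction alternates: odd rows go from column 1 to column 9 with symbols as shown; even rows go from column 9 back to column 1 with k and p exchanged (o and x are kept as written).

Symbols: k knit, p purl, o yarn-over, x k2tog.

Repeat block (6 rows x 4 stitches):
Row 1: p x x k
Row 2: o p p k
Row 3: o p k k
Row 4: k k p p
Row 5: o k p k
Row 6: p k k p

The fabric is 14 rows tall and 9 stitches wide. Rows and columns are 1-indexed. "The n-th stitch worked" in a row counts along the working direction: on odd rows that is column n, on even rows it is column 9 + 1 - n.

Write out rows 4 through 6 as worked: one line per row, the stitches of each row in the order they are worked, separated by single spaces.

Row 4: chart row 4, WS - tiled (columns 1-9): k k p p k k p p k; work from column 9 back to 1 with k<->p swapped.
Row 5: chart row 5, RS - tile across columns 1-9 and work as-is.
Row 6: chart row 6, WS - tiled (columns 1-9): p k k p p k k p p; work from column 9 back to 1 with k<->p swapped.

Result:
p k k p p k k p p
o k p k o k p k o
k k p p k k p p k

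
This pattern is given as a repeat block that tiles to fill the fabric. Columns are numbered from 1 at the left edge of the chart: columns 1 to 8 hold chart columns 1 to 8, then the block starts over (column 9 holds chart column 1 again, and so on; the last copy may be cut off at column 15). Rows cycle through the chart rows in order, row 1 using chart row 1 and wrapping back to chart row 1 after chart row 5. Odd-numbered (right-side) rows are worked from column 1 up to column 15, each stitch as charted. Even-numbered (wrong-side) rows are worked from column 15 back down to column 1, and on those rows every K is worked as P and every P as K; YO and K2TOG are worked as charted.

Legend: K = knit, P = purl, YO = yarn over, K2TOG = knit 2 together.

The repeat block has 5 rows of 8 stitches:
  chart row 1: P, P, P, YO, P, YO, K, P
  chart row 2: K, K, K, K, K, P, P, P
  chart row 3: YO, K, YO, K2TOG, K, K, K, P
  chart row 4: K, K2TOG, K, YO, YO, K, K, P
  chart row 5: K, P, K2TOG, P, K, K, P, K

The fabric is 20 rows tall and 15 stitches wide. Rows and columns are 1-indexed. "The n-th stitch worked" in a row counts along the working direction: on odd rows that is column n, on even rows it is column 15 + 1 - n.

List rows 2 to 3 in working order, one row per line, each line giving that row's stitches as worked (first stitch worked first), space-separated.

Result:
K K P P P P P K K K P P P P P
YO K YO K2TOG K K K P YO K YO K2TOG K K K

Derivation:
Row 2: chart row 2, WS - tiled (columns 1-15): K K K K K P P P K K K K K P P; work from column 15 back to 1 with K<->P swapped.
Row 3: chart row 3, RS - tile across columns 1-15 and work as-is.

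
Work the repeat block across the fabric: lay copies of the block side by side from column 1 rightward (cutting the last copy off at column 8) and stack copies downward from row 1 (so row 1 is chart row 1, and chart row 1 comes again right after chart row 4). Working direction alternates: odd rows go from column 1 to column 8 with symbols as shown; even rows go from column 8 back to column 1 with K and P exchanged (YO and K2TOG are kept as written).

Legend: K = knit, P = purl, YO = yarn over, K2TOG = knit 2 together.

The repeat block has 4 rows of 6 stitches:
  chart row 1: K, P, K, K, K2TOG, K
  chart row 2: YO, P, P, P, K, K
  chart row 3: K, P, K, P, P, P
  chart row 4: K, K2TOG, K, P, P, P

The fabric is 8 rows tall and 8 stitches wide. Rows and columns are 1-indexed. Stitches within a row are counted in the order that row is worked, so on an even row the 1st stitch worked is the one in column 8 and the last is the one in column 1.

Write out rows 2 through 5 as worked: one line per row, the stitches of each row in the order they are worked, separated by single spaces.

== ROWS AS WORKED ==
K YO P P K K K YO
K P K P P P K P
K2TOG P K K K P K2TOG P
K P K K K2TOG K K P

Derivation:
Row 2: chart row 2, WS - tiled (columns 1-8): YO P P P K K YO P; work from column 8 back to 1 with K<->P swapped.
Row 3: chart row 3, RS - tile across columns 1-8 and work as-is.
Row 4: chart row 4, WS - tiled (columns 1-8): K K2TOG K P P P K K2TOG; work from column 8 back to 1 with K<->P swapped.
Row 5: chart row 1, RS - tile across columns 1-8 and work as-is.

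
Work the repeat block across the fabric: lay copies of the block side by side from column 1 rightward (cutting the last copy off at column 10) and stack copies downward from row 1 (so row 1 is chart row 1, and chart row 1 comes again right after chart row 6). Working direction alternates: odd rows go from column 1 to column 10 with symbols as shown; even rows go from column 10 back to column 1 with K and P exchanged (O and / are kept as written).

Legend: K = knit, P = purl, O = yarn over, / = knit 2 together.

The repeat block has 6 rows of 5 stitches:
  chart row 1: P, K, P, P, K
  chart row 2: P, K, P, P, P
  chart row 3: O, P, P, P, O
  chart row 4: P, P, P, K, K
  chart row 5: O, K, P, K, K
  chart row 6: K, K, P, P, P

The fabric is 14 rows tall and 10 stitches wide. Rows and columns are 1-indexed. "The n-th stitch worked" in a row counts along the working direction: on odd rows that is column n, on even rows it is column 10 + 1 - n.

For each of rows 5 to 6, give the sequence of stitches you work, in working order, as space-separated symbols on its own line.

Row 5: chart row 5, RS - tile across columns 1-10 and work as-is.
Row 6: chart row 6, WS - tiled (columns 1-10): K K P P P K K P P P; work from column 10 back to 1 with K<->P swapped.

Rows as worked:
O K P K K O K P K K
K K K P P K K K P P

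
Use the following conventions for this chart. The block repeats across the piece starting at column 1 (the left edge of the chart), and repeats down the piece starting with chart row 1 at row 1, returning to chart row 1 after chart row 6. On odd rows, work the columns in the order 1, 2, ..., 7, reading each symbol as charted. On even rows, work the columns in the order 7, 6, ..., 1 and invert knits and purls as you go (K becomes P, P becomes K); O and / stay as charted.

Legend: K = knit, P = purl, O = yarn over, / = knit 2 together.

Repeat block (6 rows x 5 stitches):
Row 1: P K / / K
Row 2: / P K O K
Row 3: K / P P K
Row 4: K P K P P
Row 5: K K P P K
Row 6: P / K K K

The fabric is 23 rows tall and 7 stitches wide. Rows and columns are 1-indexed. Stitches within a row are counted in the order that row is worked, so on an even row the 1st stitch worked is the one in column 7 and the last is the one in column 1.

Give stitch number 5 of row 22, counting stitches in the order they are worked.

Stitch:
P

Derivation:
Row 22: (22-1) mod 6 = 3, so use chart row 4. Even row -> WS.
Chart row 4 tiled across columns 1-7: K P K P P K P
Wrong side: read the tiled row from column 7 down to 1 and exchange K with P (leave O, /).
Row 22 as worked: K P K K P K P
The 5th stitch worked is P.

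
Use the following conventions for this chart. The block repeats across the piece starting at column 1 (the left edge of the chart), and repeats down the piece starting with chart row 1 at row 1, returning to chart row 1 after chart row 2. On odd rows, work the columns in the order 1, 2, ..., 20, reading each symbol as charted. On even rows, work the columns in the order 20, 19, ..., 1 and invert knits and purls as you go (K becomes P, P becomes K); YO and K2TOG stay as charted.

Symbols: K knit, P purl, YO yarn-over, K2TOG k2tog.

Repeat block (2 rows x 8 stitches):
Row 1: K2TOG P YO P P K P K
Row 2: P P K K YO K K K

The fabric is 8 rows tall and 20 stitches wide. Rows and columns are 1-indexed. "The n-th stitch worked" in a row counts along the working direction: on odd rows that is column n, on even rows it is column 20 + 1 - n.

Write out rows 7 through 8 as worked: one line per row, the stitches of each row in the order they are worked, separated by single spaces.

== ROWS AS WORKED ==
K2TOG P YO P P K P K K2TOG P YO P P K P K K2TOG P YO P
P P K K P P P YO P P K K P P P YO P P K K

Derivation:
Row 7: chart row 1, RS - tile across columns 1-20 and work as-is.
Row 8: chart row 2, WS - tiled (columns 1-20): P P K K YO K K K P P K K YO K K K P P K K; work from column 20 back to 1 with K<->P swapped.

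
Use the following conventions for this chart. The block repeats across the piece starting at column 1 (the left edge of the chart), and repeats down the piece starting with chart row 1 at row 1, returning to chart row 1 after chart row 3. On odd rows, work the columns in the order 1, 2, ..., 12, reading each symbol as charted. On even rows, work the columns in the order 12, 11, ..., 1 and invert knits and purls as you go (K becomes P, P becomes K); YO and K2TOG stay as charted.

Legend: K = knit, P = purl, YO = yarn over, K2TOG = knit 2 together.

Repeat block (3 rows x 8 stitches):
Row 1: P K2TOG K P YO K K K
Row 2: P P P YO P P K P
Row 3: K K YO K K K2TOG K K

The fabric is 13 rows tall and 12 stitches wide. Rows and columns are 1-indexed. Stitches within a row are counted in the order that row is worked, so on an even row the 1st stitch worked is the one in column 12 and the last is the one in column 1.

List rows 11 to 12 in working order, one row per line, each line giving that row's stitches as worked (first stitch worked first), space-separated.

Rows as worked:
P P P YO P P K P P P P YO
P YO P P P P K2TOG P P YO P P

Derivation:
Row 11: chart row 2, RS - tile across columns 1-12 and work as-is.
Row 12: chart row 3, WS - tiled (columns 1-12): K K YO K K K2TOG K K K K YO K; work from column 12 back to 1 with K<->P swapped.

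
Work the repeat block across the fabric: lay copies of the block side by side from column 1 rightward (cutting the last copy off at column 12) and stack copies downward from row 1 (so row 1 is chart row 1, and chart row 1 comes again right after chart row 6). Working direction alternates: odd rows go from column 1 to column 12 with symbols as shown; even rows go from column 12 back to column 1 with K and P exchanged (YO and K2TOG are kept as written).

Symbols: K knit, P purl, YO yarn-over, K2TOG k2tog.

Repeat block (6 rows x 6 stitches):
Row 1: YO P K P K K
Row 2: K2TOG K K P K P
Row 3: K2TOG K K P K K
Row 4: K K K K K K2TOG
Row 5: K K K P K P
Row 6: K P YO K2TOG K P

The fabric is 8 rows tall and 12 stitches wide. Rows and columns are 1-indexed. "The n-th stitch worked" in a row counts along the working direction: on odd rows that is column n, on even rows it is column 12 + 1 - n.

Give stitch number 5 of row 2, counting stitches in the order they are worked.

Result:
P

Derivation:
Row 2: (2-1) mod 6 = 1, so use chart row 2. Even row -> WS.
Chart row 2 tiled across columns 1-12: K2TOG K K P K P K2TOG K K P K P
WS: work from column 12 back to column 1 (reverse the tiled row), swapping K<->P (YO and K2TOG unchanged).
Row 2 as worked: K P K P P K2TOG K P K P P K2TOG
The 5th stitch worked is P.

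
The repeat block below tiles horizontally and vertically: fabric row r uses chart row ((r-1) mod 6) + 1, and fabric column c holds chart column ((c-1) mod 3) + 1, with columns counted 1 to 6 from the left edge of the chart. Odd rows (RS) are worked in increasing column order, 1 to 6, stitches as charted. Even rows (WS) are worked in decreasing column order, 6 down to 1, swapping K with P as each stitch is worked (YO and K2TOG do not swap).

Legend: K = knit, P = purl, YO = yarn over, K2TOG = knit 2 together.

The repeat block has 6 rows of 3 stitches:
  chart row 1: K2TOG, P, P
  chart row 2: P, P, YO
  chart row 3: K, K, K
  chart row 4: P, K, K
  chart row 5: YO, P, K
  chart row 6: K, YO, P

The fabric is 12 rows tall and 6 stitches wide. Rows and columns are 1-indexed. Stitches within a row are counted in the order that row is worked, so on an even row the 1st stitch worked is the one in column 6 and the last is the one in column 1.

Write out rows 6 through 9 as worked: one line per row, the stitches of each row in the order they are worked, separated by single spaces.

Rows as worked:
K YO P K YO P
K2TOG P P K2TOG P P
YO K K YO K K
K K K K K K

Derivation:
Row 6: chart row 6, WS - tiled (columns 1-6): K YO P K YO P; work from column 6 back to 1 with K<->P swapped.
Row 7: chart row 1, RS - tile across columns 1-6 and work as-is.
Row 8: chart row 2, WS - tiled (columns 1-6): P P YO P P YO; work from column 6 back to 1 with K<->P swapped.
Row 9: chart row 3, RS - tile across columns 1-6 and work as-is.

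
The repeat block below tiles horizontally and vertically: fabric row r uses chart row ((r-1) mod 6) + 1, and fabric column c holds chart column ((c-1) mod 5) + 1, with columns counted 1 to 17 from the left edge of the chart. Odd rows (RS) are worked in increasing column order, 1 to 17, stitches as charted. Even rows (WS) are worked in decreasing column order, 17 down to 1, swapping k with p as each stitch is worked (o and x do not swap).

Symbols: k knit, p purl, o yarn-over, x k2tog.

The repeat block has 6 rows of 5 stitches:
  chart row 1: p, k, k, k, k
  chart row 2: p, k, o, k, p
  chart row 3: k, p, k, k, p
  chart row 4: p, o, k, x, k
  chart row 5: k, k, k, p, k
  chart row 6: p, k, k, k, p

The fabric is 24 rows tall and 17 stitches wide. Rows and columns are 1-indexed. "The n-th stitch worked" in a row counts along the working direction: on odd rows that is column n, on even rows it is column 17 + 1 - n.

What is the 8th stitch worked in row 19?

Result:
k

Derivation:
For row 19: chart row = ((19-1) mod 6) + 1 = 1; this is a RS (odd) row.
Chart row 1 tiled across columns 1-17: p k k k k p k k k k p k k k k p k
Right side: take the tiled row as-is (worked left to right from column 1).
Counting 8 along the worked row gives k.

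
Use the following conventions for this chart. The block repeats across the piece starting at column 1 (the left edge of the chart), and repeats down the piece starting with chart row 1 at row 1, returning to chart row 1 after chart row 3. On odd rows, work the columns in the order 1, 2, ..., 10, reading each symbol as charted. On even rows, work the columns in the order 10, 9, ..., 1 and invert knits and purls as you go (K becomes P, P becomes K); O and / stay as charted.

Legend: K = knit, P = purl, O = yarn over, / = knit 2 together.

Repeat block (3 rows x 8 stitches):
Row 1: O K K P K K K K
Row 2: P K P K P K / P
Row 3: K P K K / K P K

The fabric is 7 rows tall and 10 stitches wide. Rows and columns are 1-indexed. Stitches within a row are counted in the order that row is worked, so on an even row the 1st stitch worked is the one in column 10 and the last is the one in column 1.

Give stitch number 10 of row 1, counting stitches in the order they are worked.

Row 1: (1-1) mod 3 = 0, so use chart row 1. Odd row -> RS.
Chart row 1 tiled across columns 1-10: O K K P K K K K O K
RS row: no reversal, no swap; stitch n worked = column n.
Stitch 10 in working order -> K

Stitch:
K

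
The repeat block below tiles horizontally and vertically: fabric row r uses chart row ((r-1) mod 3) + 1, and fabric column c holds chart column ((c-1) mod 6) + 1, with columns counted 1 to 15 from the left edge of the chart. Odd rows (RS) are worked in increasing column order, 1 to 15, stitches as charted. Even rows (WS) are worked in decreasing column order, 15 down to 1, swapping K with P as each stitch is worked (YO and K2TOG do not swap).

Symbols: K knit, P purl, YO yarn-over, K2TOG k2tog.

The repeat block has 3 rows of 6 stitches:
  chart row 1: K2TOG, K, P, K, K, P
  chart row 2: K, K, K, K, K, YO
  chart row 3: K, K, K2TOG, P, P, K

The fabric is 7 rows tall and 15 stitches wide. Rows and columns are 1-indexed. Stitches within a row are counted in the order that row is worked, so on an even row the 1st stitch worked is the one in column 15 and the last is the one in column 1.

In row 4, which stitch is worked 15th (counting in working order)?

Stitch:
K2TOG

Derivation:
Row 4: (4-1) mod 3 = 0, so use chart row 1. Even row -> WS.
Chart row 1 tiled across columns 1-15: K2TOG K P K K P K2TOG K P K K P K2TOG K P
WS: work from column 15 back to column 1 (reverse the tiled row), swapping K<->P (YO and K2TOG unchanged).
Row 4 as worked: K P K2TOG K P P K P K2TOG K P P K P K2TOG
The 15th stitch worked is K2TOG.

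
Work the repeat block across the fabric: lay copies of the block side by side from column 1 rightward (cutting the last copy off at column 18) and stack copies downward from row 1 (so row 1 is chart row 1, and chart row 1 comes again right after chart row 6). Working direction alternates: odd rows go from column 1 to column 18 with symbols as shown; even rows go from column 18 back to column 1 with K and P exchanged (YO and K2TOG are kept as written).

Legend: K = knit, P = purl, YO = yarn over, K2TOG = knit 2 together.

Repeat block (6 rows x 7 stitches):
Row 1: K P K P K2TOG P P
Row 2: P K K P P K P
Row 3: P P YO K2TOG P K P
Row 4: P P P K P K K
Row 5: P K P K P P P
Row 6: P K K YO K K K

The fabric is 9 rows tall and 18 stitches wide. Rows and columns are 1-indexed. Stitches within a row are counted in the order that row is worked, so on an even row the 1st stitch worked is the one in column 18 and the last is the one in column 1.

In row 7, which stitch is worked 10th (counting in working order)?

Stitch:
K

Derivation:
Row 7 uses chart row ((7-1) mod 6)+1 = 1. Row 7 is odd, so RS.
Chart row 1 tiled across columns 1-18: K P K P K2TOG P P K P K P K2TOG P P K P K P
RS: work column 1 to column 18, symbols as charted — the tiled row is the row as worked.
The 10th stitch worked is K.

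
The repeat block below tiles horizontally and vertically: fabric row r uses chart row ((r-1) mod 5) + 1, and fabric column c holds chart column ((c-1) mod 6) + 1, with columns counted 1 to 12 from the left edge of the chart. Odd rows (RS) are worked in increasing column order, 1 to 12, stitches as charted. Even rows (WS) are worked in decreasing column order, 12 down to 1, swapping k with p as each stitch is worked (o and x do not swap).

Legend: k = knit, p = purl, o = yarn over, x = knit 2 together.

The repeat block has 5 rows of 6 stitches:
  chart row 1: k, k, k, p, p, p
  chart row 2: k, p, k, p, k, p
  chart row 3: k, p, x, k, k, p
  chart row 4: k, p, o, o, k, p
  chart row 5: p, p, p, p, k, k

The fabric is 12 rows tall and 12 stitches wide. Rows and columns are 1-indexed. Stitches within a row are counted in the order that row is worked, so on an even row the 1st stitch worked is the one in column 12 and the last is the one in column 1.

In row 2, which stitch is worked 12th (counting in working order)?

Result:
p

Derivation:
Row 2 uses chart row ((2-1) mod 5)+1 = 2. Row 2 is even, so WS.
Chart row 2 tiled across columns 1-12: k p k p k p k p k p k p
WS row: flip the tiled sequence (start at column 12) and apply k<->p; o and x stay.
Row 2 as worked: k p k p k p k p k p k p
Counting 12 along the worked row gives p.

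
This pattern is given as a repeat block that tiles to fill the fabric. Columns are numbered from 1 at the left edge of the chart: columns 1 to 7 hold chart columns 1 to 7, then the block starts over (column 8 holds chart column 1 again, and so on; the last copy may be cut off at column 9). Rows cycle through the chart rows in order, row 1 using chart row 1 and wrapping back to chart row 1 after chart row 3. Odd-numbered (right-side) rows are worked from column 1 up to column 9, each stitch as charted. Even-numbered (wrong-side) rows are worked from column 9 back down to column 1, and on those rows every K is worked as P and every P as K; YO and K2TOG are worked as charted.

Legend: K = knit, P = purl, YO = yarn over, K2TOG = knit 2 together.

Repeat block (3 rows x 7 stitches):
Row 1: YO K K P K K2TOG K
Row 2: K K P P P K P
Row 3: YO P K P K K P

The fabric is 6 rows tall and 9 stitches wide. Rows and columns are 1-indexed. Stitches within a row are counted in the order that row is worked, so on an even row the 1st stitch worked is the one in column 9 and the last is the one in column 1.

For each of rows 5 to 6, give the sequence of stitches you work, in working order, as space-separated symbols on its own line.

Row 5: chart row 2, RS - tile across columns 1-9 and work as-is.
Row 6: chart row 3, WS - tiled (columns 1-9): YO P K P K K P YO P; work from column 9 back to 1 with K<->P swapped.

Result:
K K P P P K P K K
K YO K P P K P K YO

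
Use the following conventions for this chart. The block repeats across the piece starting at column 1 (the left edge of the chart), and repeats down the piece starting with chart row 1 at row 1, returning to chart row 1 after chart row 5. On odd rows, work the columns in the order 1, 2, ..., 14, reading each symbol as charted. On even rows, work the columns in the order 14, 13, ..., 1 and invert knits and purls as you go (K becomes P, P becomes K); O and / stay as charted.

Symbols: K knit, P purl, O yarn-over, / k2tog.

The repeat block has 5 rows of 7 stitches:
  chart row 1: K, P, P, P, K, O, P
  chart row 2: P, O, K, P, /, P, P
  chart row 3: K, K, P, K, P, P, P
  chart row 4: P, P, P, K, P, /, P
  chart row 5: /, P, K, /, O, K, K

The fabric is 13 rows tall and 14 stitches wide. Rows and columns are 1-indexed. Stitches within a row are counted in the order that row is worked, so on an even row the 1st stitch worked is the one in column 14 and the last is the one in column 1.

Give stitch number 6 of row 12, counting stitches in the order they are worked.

== STITCH ==
O

Derivation:
Row 12 uses chart row ((12-1) mod 5)+1 = 2. Row 12 is even, so WS.
Chart row 2 tiled across columns 1-14: P O K P / P P P O K P / P P
WS: work from column 14 back to column 1 (reverse the tiled row), swapping K<->P (O and / unchanged).
Row 12 as worked: K K / K P O K K K / K P O K
Stitch 6 in working order -> O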